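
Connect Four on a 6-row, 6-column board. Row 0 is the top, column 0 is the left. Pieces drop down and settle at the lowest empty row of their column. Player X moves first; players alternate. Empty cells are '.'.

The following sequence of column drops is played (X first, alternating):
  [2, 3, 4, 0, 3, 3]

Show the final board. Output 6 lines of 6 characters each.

Answer: ......
......
......
...O..
...X..
O.XOX.

Derivation:
Move 1: X drops in col 2, lands at row 5
Move 2: O drops in col 3, lands at row 5
Move 3: X drops in col 4, lands at row 5
Move 4: O drops in col 0, lands at row 5
Move 5: X drops in col 3, lands at row 4
Move 6: O drops in col 3, lands at row 3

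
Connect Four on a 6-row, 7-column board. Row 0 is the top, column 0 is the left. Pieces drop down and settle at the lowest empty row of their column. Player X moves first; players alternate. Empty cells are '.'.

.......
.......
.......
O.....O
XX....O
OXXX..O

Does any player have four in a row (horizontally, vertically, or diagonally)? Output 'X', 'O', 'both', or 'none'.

none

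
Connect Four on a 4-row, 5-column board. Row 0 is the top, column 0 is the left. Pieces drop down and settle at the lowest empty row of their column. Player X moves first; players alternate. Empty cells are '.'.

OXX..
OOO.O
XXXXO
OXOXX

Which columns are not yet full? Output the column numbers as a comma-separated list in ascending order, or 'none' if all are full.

Answer: 3,4

Derivation:
col 0: top cell = 'O' → FULL
col 1: top cell = 'X' → FULL
col 2: top cell = 'X' → FULL
col 3: top cell = '.' → open
col 4: top cell = '.' → open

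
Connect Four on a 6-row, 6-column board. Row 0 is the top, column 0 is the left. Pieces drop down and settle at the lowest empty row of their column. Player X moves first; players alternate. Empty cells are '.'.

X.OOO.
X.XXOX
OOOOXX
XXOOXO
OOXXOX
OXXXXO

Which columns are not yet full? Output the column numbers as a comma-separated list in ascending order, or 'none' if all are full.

Answer: 1,5

Derivation:
col 0: top cell = 'X' → FULL
col 1: top cell = '.' → open
col 2: top cell = 'O' → FULL
col 3: top cell = 'O' → FULL
col 4: top cell = 'O' → FULL
col 5: top cell = '.' → open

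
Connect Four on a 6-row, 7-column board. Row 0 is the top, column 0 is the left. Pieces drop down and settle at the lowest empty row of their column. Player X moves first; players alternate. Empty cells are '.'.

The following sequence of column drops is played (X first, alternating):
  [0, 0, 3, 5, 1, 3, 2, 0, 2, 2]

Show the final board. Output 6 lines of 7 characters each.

Answer: .......
.......
.......
O.O....
O.XO...
XXXX.O.

Derivation:
Move 1: X drops in col 0, lands at row 5
Move 2: O drops in col 0, lands at row 4
Move 3: X drops in col 3, lands at row 5
Move 4: O drops in col 5, lands at row 5
Move 5: X drops in col 1, lands at row 5
Move 6: O drops in col 3, lands at row 4
Move 7: X drops in col 2, lands at row 5
Move 8: O drops in col 0, lands at row 3
Move 9: X drops in col 2, lands at row 4
Move 10: O drops in col 2, lands at row 3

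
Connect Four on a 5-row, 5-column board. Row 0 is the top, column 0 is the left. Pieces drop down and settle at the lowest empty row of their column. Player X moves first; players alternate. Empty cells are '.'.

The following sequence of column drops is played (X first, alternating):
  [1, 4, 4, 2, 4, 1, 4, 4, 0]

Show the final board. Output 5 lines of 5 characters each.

Answer: ....O
....X
....X
.O..X
XXO.O

Derivation:
Move 1: X drops in col 1, lands at row 4
Move 2: O drops in col 4, lands at row 4
Move 3: X drops in col 4, lands at row 3
Move 4: O drops in col 2, lands at row 4
Move 5: X drops in col 4, lands at row 2
Move 6: O drops in col 1, lands at row 3
Move 7: X drops in col 4, lands at row 1
Move 8: O drops in col 4, lands at row 0
Move 9: X drops in col 0, lands at row 4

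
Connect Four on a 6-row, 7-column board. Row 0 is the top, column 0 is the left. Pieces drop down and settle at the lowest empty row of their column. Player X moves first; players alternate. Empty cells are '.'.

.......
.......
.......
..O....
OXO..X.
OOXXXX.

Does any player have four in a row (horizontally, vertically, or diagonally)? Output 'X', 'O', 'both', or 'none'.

X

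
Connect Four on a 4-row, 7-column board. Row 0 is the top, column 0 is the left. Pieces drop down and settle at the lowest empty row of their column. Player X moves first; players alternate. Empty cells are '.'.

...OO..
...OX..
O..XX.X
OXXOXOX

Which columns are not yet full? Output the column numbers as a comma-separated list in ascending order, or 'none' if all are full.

Answer: 0,1,2,5,6

Derivation:
col 0: top cell = '.' → open
col 1: top cell = '.' → open
col 2: top cell = '.' → open
col 3: top cell = 'O' → FULL
col 4: top cell = 'O' → FULL
col 5: top cell = '.' → open
col 6: top cell = '.' → open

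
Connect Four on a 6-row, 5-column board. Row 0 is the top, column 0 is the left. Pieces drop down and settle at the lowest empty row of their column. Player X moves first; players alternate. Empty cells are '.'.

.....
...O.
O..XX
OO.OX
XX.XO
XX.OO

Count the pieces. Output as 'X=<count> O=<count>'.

X=8 O=8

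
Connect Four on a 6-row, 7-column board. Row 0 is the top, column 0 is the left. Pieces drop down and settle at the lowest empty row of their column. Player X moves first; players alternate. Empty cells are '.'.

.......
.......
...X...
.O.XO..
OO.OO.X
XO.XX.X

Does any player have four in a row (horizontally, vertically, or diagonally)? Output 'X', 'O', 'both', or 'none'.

none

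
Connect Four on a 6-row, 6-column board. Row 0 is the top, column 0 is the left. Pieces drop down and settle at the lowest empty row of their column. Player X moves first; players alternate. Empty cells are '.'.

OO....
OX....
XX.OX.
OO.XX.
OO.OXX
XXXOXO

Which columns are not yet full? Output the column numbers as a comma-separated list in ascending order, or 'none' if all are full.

col 0: top cell = 'O' → FULL
col 1: top cell = 'O' → FULL
col 2: top cell = '.' → open
col 3: top cell = '.' → open
col 4: top cell = '.' → open
col 5: top cell = '.' → open

Answer: 2,3,4,5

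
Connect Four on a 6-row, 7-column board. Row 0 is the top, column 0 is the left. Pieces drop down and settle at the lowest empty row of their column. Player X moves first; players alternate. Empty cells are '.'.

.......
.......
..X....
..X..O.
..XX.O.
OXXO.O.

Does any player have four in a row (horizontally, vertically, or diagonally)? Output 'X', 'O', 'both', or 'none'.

X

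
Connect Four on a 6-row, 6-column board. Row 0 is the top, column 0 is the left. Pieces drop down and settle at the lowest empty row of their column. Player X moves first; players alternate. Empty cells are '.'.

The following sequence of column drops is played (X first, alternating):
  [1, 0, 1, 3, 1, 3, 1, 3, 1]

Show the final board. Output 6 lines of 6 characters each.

Answer: ......
.X....
.X....
.X.O..
.X.O..
OX.O..

Derivation:
Move 1: X drops in col 1, lands at row 5
Move 2: O drops in col 0, lands at row 5
Move 3: X drops in col 1, lands at row 4
Move 4: O drops in col 3, lands at row 5
Move 5: X drops in col 1, lands at row 3
Move 6: O drops in col 3, lands at row 4
Move 7: X drops in col 1, lands at row 2
Move 8: O drops in col 3, lands at row 3
Move 9: X drops in col 1, lands at row 1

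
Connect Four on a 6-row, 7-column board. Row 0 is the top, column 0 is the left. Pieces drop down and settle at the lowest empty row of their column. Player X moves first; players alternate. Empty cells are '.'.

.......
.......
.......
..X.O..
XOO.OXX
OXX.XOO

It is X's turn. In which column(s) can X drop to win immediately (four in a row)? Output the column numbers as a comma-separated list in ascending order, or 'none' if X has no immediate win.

col 0: drop X → no win
col 1: drop X → no win
col 2: drop X → no win
col 3: drop X → WIN!
col 4: drop X → no win
col 5: drop X → no win
col 6: drop X → no win

Answer: 3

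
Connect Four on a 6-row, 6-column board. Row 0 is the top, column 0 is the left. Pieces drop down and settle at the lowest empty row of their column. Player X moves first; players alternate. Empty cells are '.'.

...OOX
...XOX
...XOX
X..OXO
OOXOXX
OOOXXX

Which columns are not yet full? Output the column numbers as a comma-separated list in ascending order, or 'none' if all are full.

Answer: 0,1,2

Derivation:
col 0: top cell = '.' → open
col 1: top cell = '.' → open
col 2: top cell = '.' → open
col 3: top cell = 'O' → FULL
col 4: top cell = 'O' → FULL
col 5: top cell = 'X' → FULL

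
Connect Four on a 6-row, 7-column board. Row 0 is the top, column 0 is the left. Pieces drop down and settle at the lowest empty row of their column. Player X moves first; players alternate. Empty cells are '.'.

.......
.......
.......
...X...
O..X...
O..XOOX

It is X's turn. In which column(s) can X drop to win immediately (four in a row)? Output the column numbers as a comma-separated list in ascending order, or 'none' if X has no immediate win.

Answer: 3

Derivation:
col 0: drop X → no win
col 1: drop X → no win
col 2: drop X → no win
col 3: drop X → WIN!
col 4: drop X → no win
col 5: drop X → no win
col 6: drop X → no win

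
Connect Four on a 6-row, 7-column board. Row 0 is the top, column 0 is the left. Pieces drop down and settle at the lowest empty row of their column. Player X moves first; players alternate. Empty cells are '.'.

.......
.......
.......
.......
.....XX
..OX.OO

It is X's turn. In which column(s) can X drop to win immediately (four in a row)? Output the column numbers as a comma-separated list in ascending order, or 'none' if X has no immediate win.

col 0: drop X → no win
col 1: drop X → no win
col 2: drop X → no win
col 3: drop X → no win
col 4: drop X → no win
col 5: drop X → no win
col 6: drop X → no win

Answer: none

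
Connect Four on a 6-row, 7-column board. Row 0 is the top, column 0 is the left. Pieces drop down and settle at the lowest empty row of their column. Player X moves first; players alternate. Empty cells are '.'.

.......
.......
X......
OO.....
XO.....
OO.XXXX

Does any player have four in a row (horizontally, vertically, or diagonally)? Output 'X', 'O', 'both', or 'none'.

X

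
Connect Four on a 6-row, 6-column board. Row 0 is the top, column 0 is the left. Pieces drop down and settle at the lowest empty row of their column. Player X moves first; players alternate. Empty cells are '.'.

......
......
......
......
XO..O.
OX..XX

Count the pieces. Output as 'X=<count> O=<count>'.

X=4 O=3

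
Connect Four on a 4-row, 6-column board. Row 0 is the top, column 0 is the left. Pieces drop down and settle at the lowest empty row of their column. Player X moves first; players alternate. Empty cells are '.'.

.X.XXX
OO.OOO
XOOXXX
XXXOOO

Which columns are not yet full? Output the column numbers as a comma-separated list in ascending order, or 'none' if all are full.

Answer: 0,2

Derivation:
col 0: top cell = '.' → open
col 1: top cell = 'X' → FULL
col 2: top cell = '.' → open
col 3: top cell = 'X' → FULL
col 4: top cell = 'X' → FULL
col 5: top cell = 'X' → FULL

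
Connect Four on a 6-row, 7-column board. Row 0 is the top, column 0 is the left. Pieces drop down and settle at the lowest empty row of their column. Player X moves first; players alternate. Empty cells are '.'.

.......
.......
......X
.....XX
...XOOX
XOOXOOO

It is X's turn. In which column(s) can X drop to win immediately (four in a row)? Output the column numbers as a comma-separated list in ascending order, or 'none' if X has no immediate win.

col 0: drop X → no win
col 1: drop X → no win
col 2: drop X → no win
col 3: drop X → no win
col 4: drop X → no win
col 5: drop X → no win
col 6: drop X → WIN!

Answer: 6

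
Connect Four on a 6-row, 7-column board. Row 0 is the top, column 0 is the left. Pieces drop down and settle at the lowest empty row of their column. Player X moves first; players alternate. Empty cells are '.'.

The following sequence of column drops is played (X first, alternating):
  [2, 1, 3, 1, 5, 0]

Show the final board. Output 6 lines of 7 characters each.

Answer: .......
.......
.......
.......
.O.....
OOXX.X.

Derivation:
Move 1: X drops in col 2, lands at row 5
Move 2: O drops in col 1, lands at row 5
Move 3: X drops in col 3, lands at row 5
Move 4: O drops in col 1, lands at row 4
Move 5: X drops in col 5, lands at row 5
Move 6: O drops in col 0, lands at row 5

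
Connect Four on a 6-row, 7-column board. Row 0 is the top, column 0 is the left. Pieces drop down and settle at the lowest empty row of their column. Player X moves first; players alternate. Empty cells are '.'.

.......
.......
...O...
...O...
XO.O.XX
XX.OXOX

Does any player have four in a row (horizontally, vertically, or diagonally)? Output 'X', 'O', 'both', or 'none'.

O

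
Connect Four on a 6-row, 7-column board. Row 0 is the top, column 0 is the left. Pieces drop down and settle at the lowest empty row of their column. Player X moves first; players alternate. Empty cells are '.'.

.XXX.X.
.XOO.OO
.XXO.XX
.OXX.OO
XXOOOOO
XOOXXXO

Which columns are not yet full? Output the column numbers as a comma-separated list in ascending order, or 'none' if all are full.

col 0: top cell = '.' → open
col 1: top cell = 'X' → FULL
col 2: top cell = 'X' → FULL
col 3: top cell = 'X' → FULL
col 4: top cell = '.' → open
col 5: top cell = 'X' → FULL
col 6: top cell = '.' → open

Answer: 0,4,6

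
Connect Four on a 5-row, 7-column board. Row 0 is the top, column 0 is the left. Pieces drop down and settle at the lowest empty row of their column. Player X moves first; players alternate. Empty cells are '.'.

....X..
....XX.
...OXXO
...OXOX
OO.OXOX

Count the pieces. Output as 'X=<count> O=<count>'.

X=9 O=8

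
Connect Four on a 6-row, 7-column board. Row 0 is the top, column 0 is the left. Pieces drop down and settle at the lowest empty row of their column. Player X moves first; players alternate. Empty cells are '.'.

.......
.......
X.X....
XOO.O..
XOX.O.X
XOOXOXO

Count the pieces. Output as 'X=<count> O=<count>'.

X=9 O=9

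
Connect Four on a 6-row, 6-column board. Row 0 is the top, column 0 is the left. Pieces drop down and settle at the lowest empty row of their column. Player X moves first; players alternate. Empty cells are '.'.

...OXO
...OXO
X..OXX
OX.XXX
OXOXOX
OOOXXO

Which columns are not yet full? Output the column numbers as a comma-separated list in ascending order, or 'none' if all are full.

Answer: 0,1,2

Derivation:
col 0: top cell = '.' → open
col 1: top cell = '.' → open
col 2: top cell = '.' → open
col 3: top cell = 'O' → FULL
col 4: top cell = 'X' → FULL
col 5: top cell = 'O' → FULL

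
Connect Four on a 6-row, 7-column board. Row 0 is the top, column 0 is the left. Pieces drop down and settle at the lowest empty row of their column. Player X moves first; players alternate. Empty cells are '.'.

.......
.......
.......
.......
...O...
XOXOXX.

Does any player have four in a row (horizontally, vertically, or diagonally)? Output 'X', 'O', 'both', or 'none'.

none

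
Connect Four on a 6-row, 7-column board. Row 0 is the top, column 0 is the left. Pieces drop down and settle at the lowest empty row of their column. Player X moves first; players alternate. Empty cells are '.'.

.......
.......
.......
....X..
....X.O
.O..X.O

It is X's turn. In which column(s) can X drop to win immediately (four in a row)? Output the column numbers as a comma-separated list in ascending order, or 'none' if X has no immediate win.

col 0: drop X → no win
col 1: drop X → no win
col 2: drop X → no win
col 3: drop X → no win
col 4: drop X → WIN!
col 5: drop X → no win
col 6: drop X → no win

Answer: 4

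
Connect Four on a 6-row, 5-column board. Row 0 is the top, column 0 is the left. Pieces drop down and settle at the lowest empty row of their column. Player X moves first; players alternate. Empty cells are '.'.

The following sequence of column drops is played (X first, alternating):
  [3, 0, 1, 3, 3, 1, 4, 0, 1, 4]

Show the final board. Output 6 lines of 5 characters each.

Move 1: X drops in col 3, lands at row 5
Move 2: O drops in col 0, lands at row 5
Move 3: X drops in col 1, lands at row 5
Move 4: O drops in col 3, lands at row 4
Move 5: X drops in col 3, lands at row 3
Move 6: O drops in col 1, lands at row 4
Move 7: X drops in col 4, lands at row 5
Move 8: O drops in col 0, lands at row 4
Move 9: X drops in col 1, lands at row 3
Move 10: O drops in col 4, lands at row 4

Answer: .....
.....
.....
.X.X.
OO.OO
OX.XX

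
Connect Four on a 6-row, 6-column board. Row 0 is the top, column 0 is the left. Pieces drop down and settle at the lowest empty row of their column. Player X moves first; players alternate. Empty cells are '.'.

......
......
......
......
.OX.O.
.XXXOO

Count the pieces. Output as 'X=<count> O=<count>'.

X=4 O=4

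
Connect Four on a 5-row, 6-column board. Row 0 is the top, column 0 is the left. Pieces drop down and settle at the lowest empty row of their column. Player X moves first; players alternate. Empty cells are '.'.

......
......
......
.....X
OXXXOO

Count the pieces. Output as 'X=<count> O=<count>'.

X=4 O=3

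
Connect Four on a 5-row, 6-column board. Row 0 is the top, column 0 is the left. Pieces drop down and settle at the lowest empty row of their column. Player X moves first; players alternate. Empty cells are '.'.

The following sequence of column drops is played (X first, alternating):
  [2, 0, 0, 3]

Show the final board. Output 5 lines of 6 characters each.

Move 1: X drops in col 2, lands at row 4
Move 2: O drops in col 0, lands at row 4
Move 3: X drops in col 0, lands at row 3
Move 4: O drops in col 3, lands at row 4

Answer: ......
......
......
X.....
O.XO..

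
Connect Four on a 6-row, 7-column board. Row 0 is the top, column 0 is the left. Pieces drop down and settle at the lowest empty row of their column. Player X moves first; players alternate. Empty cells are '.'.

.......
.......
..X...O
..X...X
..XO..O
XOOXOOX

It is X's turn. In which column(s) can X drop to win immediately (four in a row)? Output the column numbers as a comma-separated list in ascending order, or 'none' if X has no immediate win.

Answer: 2

Derivation:
col 0: drop X → no win
col 1: drop X → no win
col 2: drop X → WIN!
col 3: drop X → no win
col 4: drop X → no win
col 5: drop X → no win
col 6: drop X → no win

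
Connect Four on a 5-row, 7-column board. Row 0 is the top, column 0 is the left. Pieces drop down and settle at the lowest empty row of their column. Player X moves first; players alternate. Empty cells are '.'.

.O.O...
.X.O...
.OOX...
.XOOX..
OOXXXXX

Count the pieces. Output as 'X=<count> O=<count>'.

X=9 O=9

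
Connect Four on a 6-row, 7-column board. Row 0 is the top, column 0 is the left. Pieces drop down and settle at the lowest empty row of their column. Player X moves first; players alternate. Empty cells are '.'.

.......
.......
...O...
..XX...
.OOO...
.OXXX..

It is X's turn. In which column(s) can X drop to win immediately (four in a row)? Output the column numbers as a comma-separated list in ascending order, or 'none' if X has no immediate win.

Answer: 5

Derivation:
col 0: drop X → no win
col 1: drop X → no win
col 2: drop X → no win
col 3: drop X → no win
col 4: drop X → no win
col 5: drop X → WIN!
col 6: drop X → no win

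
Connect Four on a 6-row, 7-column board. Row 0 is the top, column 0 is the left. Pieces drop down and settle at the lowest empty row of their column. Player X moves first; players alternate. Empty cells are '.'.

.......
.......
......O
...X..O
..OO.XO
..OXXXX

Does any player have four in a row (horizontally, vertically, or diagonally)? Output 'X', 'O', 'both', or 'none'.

X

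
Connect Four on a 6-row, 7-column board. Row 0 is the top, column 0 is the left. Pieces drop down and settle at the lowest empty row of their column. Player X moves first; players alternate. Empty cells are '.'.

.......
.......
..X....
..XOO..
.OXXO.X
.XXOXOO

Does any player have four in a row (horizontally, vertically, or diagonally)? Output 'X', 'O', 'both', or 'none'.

X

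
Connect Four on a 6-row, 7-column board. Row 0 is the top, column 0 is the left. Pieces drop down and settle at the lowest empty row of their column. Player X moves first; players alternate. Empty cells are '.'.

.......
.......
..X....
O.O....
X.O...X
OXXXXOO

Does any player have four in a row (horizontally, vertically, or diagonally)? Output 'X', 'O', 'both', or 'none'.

X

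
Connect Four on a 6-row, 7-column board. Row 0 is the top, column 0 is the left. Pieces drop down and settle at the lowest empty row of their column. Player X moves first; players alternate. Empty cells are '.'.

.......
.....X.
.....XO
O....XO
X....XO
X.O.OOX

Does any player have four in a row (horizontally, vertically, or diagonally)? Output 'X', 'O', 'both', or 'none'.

X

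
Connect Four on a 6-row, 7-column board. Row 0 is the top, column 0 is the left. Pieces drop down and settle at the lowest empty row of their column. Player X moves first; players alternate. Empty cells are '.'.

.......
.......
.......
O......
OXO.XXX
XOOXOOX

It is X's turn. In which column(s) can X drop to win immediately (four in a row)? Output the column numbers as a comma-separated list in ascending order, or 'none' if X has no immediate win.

col 0: drop X → no win
col 1: drop X → no win
col 2: drop X → no win
col 3: drop X → WIN!
col 4: drop X → no win
col 5: drop X → no win
col 6: drop X → no win

Answer: 3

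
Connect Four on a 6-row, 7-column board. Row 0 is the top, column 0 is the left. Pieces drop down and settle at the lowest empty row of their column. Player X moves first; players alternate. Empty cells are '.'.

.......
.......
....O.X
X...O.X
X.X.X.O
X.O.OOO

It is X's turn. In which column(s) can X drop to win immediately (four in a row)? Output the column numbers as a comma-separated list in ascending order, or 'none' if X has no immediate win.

Answer: 0

Derivation:
col 0: drop X → WIN!
col 1: drop X → no win
col 2: drop X → no win
col 3: drop X → no win
col 4: drop X → no win
col 5: drop X → no win
col 6: drop X → no win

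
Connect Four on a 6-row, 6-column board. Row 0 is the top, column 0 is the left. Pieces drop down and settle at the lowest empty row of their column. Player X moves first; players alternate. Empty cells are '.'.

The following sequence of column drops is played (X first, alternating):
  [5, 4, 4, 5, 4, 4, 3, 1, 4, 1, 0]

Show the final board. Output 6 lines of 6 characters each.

Answer: ......
....X.
....O.
....X.
.O..XO
XO.XOX

Derivation:
Move 1: X drops in col 5, lands at row 5
Move 2: O drops in col 4, lands at row 5
Move 3: X drops in col 4, lands at row 4
Move 4: O drops in col 5, lands at row 4
Move 5: X drops in col 4, lands at row 3
Move 6: O drops in col 4, lands at row 2
Move 7: X drops in col 3, lands at row 5
Move 8: O drops in col 1, lands at row 5
Move 9: X drops in col 4, lands at row 1
Move 10: O drops in col 1, lands at row 4
Move 11: X drops in col 0, lands at row 5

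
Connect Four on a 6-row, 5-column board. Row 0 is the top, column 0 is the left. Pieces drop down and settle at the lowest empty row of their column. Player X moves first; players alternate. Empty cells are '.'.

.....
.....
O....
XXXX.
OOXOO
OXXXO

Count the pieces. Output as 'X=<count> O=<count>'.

X=8 O=7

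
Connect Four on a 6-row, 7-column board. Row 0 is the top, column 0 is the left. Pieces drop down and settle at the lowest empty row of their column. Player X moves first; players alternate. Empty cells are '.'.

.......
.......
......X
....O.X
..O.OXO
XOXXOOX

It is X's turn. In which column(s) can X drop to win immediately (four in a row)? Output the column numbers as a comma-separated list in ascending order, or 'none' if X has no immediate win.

col 0: drop X → no win
col 1: drop X → no win
col 2: drop X → no win
col 3: drop X → no win
col 4: drop X → no win
col 5: drop X → no win
col 6: drop X → no win

Answer: none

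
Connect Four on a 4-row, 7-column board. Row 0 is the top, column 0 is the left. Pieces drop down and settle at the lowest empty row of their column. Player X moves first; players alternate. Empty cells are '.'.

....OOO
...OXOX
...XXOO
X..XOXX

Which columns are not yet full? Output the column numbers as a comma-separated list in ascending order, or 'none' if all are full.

col 0: top cell = '.' → open
col 1: top cell = '.' → open
col 2: top cell = '.' → open
col 3: top cell = '.' → open
col 4: top cell = 'O' → FULL
col 5: top cell = 'O' → FULL
col 6: top cell = 'O' → FULL

Answer: 0,1,2,3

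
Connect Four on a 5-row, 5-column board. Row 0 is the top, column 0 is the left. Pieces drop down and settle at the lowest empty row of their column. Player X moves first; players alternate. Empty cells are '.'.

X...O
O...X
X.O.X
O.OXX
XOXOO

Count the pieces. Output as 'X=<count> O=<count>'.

X=8 O=8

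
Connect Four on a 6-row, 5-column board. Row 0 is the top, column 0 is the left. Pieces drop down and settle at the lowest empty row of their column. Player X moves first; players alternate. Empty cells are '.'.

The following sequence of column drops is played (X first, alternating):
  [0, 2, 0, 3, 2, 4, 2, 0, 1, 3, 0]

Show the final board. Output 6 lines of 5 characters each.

Answer: .....
.....
X....
O.X..
X.XO.
XXOOO

Derivation:
Move 1: X drops in col 0, lands at row 5
Move 2: O drops in col 2, lands at row 5
Move 3: X drops in col 0, lands at row 4
Move 4: O drops in col 3, lands at row 5
Move 5: X drops in col 2, lands at row 4
Move 6: O drops in col 4, lands at row 5
Move 7: X drops in col 2, lands at row 3
Move 8: O drops in col 0, lands at row 3
Move 9: X drops in col 1, lands at row 5
Move 10: O drops in col 3, lands at row 4
Move 11: X drops in col 0, lands at row 2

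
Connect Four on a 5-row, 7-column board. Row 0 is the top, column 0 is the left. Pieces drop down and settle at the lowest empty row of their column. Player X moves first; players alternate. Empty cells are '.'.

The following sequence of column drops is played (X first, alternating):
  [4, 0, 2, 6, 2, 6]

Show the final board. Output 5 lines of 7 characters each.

Move 1: X drops in col 4, lands at row 4
Move 2: O drops in col 0, lands at row 4
Move 3: X drops in col 2, lands at row 4
Move 4: O drops in col 6, lands at row 4
Move 5: X drops in col 2, lands at row 3
Move 6: O drops in col 6, lands at row 3

Answer: .......
.......
.......
..X...O
O.X.X.O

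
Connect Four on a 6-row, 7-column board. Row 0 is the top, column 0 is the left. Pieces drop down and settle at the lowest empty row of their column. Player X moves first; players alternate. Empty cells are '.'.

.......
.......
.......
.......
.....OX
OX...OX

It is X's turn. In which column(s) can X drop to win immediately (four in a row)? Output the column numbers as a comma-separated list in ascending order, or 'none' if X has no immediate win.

Answer: none

Derivation:
col 0: drop X → no win
col 1: drop X → no win
col 2: drop X → no win
col 3: drop X → no win
col 4: drop X → no win
col 5: drop X → no win
col 6: drop X → no win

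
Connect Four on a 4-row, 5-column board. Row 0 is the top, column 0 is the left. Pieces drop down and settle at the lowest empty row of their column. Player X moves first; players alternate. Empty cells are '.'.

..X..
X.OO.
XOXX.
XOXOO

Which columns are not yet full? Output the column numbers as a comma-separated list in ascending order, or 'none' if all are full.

col 0: top cell = '.' → open
col 1: top cell = '.' → open
col 2: top cell = 'X' → FULL
col 3: top cell = '.' → open
col 4: top cell = '.' → open

Answer: 0,1,3,4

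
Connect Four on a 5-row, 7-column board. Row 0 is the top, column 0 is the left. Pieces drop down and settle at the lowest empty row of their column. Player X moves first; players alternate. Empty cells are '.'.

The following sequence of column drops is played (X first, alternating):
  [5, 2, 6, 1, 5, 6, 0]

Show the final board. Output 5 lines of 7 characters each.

Answer: .......
.......
.......
.....XO
XOO..XX

Derivation:
Move 1: X drops in col 5, lands at row 4
Move 2: O drops in col 2, lands at row 4
Move 3: X drops in col 6, lands at row 4
Move 4: O drops in col 1, lands at row 4
Move 5: X drops in col 5, lands at row 3
Move 6: O drops in col 6, lands at row 3
Move 7: X drops in col 0, lands at row 4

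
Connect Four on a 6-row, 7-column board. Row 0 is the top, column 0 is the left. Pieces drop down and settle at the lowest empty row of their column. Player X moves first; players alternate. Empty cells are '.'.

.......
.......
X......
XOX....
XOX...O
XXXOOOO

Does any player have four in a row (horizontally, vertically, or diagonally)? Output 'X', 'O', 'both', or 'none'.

both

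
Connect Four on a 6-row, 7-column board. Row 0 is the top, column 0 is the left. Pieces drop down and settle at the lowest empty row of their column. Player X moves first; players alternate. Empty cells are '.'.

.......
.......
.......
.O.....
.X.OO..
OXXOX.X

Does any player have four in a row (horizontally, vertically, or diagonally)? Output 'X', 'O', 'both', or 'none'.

none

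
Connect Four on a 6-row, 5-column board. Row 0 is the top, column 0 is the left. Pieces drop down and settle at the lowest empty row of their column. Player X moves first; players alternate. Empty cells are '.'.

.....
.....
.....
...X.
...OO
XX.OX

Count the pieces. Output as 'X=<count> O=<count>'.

X=4 O=3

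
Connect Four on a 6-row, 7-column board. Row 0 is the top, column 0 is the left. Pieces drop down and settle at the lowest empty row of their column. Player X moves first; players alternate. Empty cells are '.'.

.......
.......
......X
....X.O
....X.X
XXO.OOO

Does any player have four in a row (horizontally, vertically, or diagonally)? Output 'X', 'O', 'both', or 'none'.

none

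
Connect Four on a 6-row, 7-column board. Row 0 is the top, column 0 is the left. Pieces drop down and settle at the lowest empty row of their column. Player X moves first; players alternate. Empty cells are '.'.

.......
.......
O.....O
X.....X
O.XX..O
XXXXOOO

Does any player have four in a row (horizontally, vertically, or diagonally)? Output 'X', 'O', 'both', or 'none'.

X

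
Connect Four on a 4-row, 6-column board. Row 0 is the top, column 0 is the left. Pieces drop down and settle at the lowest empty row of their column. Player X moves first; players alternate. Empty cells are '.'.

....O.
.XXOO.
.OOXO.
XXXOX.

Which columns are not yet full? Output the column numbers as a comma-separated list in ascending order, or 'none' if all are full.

col 0: top cell = '.' → open
col 1: top cell = '.' → open
col 2: top cell = '.' → open
col 3: top cell = '.' → open
col 4: top cell = 'O' → FULL
col 5: top cell = '.' → open

Answer: 0,1,2,3,5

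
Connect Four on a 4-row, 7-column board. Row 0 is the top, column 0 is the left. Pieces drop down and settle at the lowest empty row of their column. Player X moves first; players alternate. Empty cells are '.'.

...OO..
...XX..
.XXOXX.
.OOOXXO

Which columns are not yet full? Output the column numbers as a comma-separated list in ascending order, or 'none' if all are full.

col 0: top cell = '.' → open
col 1: top cell = '.' → open
col 2: top cell = '.' → open
col 3: top cell = 'O' → FULL
col 4: top cell = 'O' → FULL
col 5: top cell = '.' → open
col 6: top cell = '.' → open

Answer: 0,1,2,5,6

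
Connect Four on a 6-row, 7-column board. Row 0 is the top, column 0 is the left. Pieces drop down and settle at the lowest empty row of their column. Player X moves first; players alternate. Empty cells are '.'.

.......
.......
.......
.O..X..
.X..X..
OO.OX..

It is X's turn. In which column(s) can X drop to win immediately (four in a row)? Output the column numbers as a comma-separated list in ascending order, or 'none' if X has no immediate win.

Answer: 4

Derivation:
col 0: drop X → no win
col 1: drop X → no win
col 2: drop X → no win
col 3: drop X → no win
col 4: drop X → WIN!
col 5: drop X → no win
col 6: drop X → no win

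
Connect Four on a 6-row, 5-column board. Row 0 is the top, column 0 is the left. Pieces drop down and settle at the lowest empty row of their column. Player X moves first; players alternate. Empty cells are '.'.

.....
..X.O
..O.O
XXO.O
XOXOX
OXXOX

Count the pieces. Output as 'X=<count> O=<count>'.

X=9 O=9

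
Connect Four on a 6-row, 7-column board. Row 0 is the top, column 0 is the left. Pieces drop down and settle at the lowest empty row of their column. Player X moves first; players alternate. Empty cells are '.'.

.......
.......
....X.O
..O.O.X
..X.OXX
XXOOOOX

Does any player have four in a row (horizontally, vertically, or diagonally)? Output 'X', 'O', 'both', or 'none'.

O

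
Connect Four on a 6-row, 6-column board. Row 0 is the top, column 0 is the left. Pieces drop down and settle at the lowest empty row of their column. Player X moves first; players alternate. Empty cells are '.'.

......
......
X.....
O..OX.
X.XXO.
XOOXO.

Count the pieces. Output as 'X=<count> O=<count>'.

X=7 O=6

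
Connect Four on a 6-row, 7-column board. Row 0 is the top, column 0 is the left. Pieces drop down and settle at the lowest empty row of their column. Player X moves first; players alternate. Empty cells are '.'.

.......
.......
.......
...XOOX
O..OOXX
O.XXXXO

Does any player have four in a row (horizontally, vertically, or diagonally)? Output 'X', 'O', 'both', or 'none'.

X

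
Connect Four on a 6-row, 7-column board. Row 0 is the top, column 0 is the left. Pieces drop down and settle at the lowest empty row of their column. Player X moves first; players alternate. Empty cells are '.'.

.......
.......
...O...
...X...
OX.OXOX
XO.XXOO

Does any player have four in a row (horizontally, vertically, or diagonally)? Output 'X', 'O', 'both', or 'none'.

none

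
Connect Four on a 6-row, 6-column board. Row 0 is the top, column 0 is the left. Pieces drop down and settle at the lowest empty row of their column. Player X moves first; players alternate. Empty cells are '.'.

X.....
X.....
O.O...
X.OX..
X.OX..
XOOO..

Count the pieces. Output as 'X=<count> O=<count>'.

X=7 O=7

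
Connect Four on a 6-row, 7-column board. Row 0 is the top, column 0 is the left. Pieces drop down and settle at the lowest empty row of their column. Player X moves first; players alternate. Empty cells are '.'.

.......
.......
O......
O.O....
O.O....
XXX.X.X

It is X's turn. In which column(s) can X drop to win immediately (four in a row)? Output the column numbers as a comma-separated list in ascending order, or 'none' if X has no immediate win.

col 0: drop X → no win
col 1: drop X → no win
col 2: drop X → no win
col 3: drop X → WIN!
col 4: drop X → no win
col 5: drop X → no win
col 6: drop X → no win

Answer: 3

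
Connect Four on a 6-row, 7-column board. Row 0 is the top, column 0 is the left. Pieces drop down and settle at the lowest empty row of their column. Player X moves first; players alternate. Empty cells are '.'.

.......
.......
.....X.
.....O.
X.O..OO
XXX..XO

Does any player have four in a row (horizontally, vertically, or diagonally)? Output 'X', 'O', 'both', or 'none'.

none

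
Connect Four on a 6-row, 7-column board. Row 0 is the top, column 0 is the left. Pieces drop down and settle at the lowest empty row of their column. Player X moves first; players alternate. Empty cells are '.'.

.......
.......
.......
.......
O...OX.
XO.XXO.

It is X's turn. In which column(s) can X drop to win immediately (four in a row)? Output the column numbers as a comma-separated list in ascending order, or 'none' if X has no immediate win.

Answer: none

Derivation:
col 0: drop X → no win
col 1: drop X → no win
col 2: drop X → no win
col 3: drop X → no win
col 4: drop X → no win
col 5: drop X → no win
col 6: drop X → no win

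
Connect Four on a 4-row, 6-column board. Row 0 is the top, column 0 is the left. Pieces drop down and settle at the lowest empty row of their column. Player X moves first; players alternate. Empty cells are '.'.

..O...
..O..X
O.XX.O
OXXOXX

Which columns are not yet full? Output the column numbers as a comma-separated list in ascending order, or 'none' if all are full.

col 0: top cell = '.' → open
col 1: top cell = '.' → open
col 2: top cell = 'O' → FULL
col 3: top cell = '.' → open
col 4: top cell = '.' → open
col 5: top cell = '.' → open

Answer: 0,1,3,4,5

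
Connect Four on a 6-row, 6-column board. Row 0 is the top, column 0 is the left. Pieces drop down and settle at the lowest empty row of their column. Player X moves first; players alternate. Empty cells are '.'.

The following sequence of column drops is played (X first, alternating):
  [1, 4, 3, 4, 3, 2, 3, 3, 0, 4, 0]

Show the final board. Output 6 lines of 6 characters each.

Move 1: X drops in col 1, lands at row 5
Move 2: O drops in col 4, lands at row 5
Move 3: X drops in col 3, lands at row 5
Move 4: O drops in col 4, lands at row 4
Move 5: X drops in col 3, lands at row 4
Move 6: O drops in col 2, lands at row 5
Move 7: X drops in col 3, lands at row 3
Move 8: O drops in col 3, lands at row 2
Move 9: X drops in col 0, lands at row 5
Move 10: O drops in col 4, lands at row 3
Move 11: X drops in col 0, lands at row 4

Answer: ......
......
...O..
...XO.
X..XO.
XXOXO.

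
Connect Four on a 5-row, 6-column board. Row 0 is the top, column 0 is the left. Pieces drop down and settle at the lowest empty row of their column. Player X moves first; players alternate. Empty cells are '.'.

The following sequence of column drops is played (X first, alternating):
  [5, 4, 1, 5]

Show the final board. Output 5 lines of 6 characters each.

Answer: ......
......
......
.....O
.X..OX

Derivation:
Move 1: X drops in col 5, lands at row 4
Move 2: O drops in col 4, lands at row 4
Move 3: X drops in col 1, lands at row 4
Move 4: O drops in col 5, lands at row 3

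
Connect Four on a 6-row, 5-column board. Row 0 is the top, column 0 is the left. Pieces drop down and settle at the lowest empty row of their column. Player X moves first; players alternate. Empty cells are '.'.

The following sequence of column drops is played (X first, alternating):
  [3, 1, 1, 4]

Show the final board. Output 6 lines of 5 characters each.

Answer: .....
.....
.....
.....
.X...
.O.XO

Derivation:
Move 1: X drops in col 3, lands at row 5
Move 2: O drops in col 1, lands at row 5
Move 3: X drops in col 1, lands at row 4
Move 4: O drops in col 4, lands at row 5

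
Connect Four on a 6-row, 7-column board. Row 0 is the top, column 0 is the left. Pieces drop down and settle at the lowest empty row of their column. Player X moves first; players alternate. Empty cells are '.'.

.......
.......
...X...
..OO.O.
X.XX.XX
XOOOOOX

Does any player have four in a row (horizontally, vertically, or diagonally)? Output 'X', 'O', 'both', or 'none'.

O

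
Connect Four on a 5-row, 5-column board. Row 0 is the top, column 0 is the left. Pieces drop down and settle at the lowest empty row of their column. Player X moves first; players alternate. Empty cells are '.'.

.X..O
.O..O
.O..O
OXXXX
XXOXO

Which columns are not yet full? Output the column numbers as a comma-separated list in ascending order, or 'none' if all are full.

Answer: 0,2,3

Derivation:
col 0: top cell = '.' → open
col 1: top cell = 'X' → FULL
col 2: top cell = '.' → open
col 3: top cell = '.' → open
col 4: top cell = 'O' → FULL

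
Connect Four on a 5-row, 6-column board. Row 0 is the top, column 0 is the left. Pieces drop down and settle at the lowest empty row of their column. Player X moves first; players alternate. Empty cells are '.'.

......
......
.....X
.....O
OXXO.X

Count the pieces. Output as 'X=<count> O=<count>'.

X=4 O=3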